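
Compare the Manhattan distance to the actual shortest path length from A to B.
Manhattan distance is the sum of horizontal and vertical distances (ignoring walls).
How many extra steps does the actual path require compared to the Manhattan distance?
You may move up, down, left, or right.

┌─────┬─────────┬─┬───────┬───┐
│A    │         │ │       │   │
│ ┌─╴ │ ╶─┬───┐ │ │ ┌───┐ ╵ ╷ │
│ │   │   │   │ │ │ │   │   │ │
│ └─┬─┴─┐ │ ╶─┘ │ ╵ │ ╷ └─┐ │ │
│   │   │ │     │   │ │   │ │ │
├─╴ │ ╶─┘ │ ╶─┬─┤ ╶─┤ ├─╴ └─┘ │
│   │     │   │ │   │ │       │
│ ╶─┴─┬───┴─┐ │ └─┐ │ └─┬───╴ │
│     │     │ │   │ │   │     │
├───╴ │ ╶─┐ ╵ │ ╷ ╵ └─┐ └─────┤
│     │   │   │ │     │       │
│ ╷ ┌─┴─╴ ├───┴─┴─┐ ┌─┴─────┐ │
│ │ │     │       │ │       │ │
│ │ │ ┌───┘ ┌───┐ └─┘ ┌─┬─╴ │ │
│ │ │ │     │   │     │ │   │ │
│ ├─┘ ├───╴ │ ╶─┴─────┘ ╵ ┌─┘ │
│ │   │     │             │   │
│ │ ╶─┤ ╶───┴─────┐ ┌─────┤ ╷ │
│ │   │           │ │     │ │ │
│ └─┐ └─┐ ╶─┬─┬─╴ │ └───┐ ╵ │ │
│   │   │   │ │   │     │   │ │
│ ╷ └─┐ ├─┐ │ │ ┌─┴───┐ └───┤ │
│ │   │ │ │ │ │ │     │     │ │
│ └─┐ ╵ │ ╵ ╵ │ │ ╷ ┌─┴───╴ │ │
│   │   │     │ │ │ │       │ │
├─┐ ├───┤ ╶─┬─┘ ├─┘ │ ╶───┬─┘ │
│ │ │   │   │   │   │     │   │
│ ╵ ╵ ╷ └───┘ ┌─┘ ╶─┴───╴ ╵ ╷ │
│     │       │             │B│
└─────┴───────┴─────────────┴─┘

Manhattan distance: |14 - 0| + |14 - 0| = 28
Actual path length: 80
Extra steps: 80 - 28 = 52

Solution:

┌─────┬─────────┬─┬───────┬───┐
│A    │         │ │       │   │
│ ┌─╴ │ ╶─┬───┐ │ │ ┌───┐ ╵ ╷ │
│↓│   │   │   │ │ │ │   │   │ │
│ └─┬─┴─┐ │ ╶─┘ │ ╵ │ ╷ └─┐ │ │
│↳ ↓│   │ │     │   │ │   │ │ │
├─╴ │ ╶─┘ │ ╶─┬─┤ ╶─┤ ├─╴ └─┘ │
│↓ ↲│     │   │ │   │ │       │
│ ╶─┴─┬───┴─┐ │ └─┐ │ └─┬───╴ │
│↳ → ↓│     │ │   │ │   │     │
├───╴ │ ╶─┐ ╵ │ ╷ ╵ └─┐ └─────┤
│↓ ← ↲│   │   │ │     │       │
│ ╷ ┌─┴─╴ ├───┴─┴─┐ ┌─┴─────┐ │
│↓│ │     │↱ → → ↓│ │↱ → → ↓│ │
│ │ │ ┌───┘ ┌───┐ └─┘ ┌─┬─╴ │ │
│↓│ │ │    ↑│   │↳ → ↑│ │↓ ↲│ │
│ ├─┘ ├───╴ │ ╶─┴─────┘ ╵ ┌─┘ │
│↓│   │↱ → ↑│      ↓ ← ← ↲│   │
│ │ ╶─┤ ╶───┴─────┐ ┌─────┤ ╷ │
│↓│   │↑ ← ← ← ← ↰│↓│     │ │ │
│ └─┐ └─┐ ╶─┬─┬─╴ │ └───┐ ╵ │ │
│↓  │   │   │ │↱ ↑│↳ → ↓│   │ │
│ ╷ └─┐ ├─┐ │ │ ┌─┴───┐ └───┤ │
│↓│   │ │ │ │ │↑│     │↳ → ↓│ │
│ └─┐ ╵ │ ╵ ╵ │ │ ╷ ┌─┴───╴ │ │
│↳ ↓│   │     │↑│ │ │↓ ← ← ↲│ │
├─┐ ├───┤ ╶─┬─┘ ├─┘ │ ╶───┬─┘ │
│ │↓│↱ ↓│   │↱ ↑│   │↳ → ↓│↱ ↓│
│ ╵ ╵ ╷ └───┘ ┌─┘ ╶─┴───╴ ╵ ╷ │
│  ↳ ↑│↳ → → ↑│          ↳ ↑│B│
└─────┴───────┴─────────────┴─┘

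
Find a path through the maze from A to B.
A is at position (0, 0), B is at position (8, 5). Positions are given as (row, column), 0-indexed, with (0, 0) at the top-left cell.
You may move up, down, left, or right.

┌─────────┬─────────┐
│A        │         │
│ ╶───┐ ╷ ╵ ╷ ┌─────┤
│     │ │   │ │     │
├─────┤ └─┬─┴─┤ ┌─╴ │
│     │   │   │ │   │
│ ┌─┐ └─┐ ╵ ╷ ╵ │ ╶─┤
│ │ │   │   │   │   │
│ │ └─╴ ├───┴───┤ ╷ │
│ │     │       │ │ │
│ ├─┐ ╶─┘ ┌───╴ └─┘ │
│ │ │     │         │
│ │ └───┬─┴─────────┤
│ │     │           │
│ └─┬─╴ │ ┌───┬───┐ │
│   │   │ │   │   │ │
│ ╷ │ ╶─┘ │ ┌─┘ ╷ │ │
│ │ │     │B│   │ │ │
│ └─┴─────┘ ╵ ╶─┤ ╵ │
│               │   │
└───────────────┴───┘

Finding the shortest path from (0, 0) to (8, 5):
Path length: 51 steps
Directions: right → right → right → down → down → right → down → right → up → right → down → right → up → up → right → right → down → left → down → right → down → down → left → left → up → left → left → left → down → left → left → up → right → up → left → up → left → left → down → down → down → down → down → down → down → right → right → right → right → right → up

Solution:

┌─────────┬─────────┐
│A → → ↓  │         │
│ ╶───┐ ╷ ╵ ╷ ┌─────┤
│     │↓│   │ │↱ → ↓│
├─────┤ └─┬─┴─┤ ┌─╴ │
│↓ ← ↰│↳ ↓│↱ ↓│↑│↓ ↲│
│ ┌─┐ └─┐ ╵ ╷ ╵ │ ╶─┤
│↓│ │↑ ↰│↳ ↑│↳ ↑│↳ ↓│
│ │ └─╴ ├───┴───┤ ╷ │
│↓│  ↱ ↑│↓ ← ← ↰│ │↓│
│ ├─┐ ╶─┘ ┌───╴ └─┘ │
│↓│ │↑ ← ↲│    ↑ ← ↲│
│ │ └───┬─┴─────────┤
│↓│     │           │
│ └─┬─╴ │ ┌───┬───┐ │
│↓  │   │ │   │   │ │
│ ╷ │ ╶─┘ │ ┌─┘ ╷ │ │
│↓│ │     │B│   │ │ │
│ └─┴─────┘ ╵ ╶─┤ ╵ │
│↳ → → → → ↑    │   │
└───────────────┴───┘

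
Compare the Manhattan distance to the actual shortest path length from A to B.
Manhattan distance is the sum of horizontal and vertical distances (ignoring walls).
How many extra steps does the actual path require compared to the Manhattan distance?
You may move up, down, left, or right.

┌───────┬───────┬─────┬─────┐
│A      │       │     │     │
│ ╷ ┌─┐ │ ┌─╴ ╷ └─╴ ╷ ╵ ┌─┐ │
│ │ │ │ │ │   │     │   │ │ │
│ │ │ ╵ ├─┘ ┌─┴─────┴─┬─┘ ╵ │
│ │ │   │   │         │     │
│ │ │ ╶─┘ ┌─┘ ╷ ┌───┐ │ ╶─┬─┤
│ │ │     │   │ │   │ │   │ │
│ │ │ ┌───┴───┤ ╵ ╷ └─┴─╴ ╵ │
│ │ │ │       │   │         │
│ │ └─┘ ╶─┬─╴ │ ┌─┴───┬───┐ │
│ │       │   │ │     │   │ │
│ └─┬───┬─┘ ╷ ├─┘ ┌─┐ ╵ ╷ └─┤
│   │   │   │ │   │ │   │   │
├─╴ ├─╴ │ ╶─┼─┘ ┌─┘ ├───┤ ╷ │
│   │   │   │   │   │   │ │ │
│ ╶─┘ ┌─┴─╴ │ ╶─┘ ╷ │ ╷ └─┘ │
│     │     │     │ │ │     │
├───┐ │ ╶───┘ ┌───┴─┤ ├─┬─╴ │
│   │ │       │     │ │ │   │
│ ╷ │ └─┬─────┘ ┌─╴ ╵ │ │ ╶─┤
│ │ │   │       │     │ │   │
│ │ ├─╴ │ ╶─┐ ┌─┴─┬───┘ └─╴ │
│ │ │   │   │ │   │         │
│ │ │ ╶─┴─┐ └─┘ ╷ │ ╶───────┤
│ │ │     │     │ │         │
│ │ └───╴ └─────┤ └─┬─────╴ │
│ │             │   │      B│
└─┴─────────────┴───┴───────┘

Manhattan distance: |13 - 0| + |13 - 0| = 26
Actual path length: 56
Extra steps: 56 - 26 = 30

Solution:

┌───────┬───────┬─────┬─────┐
│A ↓    │       │     │     │
│ ╷ ┌─┐ │ ┌─╴ ╷ └─╴ ╷ ╵ ┌─┐ │
│ │↓│ │ │ │   │     │   │ │ │
│ │ │ ╵ ├─┘ ┌─┴─────┴─┬─┘ ╵ │
│ │↓│   │   │         │     │
│ │ │ ╶─┘ ┌─┘ ╷ ┌───┐ │ ╶─┬─┤
│ │↓│     │   │ │   │ │   │ │
│ │ │ ┌───┴───┤ ╵ ╷ └─┴─╴ ╵ │
│ │↓│ │↱ → → ↓│   │         │
│ │ └─┘ ╶─┬─╴ │ ┌─┴───┬───┐ │
│ │↳ → ↑  │↓ ↲│ │↱ → ↓│↱ ↓│ │
│ └─┬───┬─┘ ╷ ├─┘ ┌─┐ ╵ ╷ └─┤
│   │   │↓ ↲│ │↱ ↑│ │↳ ↑│↳ ↓│
├─╴ ├─╴ │ ╶─┼─┘ ┌─┘ ├───┤ ╷ │
│   │   │↳ ↓│↱ ↑│   │   │ │↓│
│ ╶─┘ ┌─┴─╴ │ ╶─┘ ╷ │ ╷ └─┘ │
│     │↓ ← ↲│↑    │ │ │    ↓│
├───┐ │ ╶───┘ ┌───┴─┤ ├─┬─╴ │
│   │ │↳ → → ↑│     │ │ │↓ ↲│
│ ╷ │ └─┬─────┘ ┌─╴ ╵ │ │ ╶─┤
│ │ │   │       │     │ │↳ ↓│
│ │ ├─╴ │ ╶─┐ ┌─┴─┬───┘ └─╴ │
│ │ │   │   │ │   │↓ ← ← ← ↲│
│ │ │ ╶─┴─┐ └─┘ ╷ │ ╶───────┤
│ │ │     │     │ │↳ → → → ↓│
│ │ └───╴ └─────┤ └─┬─────╴ │
│ │             │   │      B│
└─┴─────────────┴───┴───────┘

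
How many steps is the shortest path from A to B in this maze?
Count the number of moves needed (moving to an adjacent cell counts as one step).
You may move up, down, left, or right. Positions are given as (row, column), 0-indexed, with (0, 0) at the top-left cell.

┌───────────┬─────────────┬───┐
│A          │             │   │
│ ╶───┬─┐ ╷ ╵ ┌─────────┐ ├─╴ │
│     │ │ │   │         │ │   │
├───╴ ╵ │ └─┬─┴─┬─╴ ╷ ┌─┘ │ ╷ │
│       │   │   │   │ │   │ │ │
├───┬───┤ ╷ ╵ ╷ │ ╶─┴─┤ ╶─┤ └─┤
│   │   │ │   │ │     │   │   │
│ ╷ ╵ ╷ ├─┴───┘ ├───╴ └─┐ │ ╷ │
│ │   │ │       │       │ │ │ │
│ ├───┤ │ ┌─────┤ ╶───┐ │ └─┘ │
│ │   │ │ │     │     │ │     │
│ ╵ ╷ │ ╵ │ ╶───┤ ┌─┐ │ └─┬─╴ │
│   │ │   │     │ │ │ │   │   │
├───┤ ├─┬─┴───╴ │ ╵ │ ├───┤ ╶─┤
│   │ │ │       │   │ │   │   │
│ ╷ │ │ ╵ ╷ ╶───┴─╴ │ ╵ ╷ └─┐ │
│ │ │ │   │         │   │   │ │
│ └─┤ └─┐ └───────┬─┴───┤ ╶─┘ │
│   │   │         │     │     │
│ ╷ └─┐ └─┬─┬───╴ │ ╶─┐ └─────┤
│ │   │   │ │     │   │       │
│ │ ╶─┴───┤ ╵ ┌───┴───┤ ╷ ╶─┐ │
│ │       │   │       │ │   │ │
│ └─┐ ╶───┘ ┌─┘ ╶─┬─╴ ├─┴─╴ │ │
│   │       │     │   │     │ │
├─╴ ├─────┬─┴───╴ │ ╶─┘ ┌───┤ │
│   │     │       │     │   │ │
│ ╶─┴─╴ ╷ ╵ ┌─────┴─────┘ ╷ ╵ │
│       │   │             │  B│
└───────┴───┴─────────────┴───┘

Using BFS to find shortest path:
Start: (0, 0), End: (14, 14)
Path found:
(0,0) → (0,1) → (0,2) → (0,3) → (0,4) → (0,5) → (1,5) → (1,6) → (0,6) → (0,7) → (0,8) → (0,9) → (0,10) → (0,11) → (0,12) → (1,12) → (2,12) → (2,11) → (3,11) → (3,12) → (4,12) → (5,12) → (5,13) → (5,14) → (6,14) → (6,13) → (7,13) → (7,14) → (8,14) → (9,14) → (9,13) → (9,12) → (8,12) → (7,12) → (7,11) → (8,11) → (8,10) → (7,10) → (6,10) → (5,10) → (5,9) → (5,8) → (6,8) → (7,8) → (7,9) → (8,9) → (8,8) → (8,7) → (8,6) → (8,5) → (7,5) → (7,4) → (8,4) → (9,4) → (9,5) → (9,6) → (9,7) → (9,8) → (10,8) → (10,7) → (10,6) → (11,6) → (11,5) → (12,5) → (12,4) → (12,3) → (12,2) → (11,2) → (11,1) → (10,1) → (9,1) → (9,0) → (10,0) → (11,0) → (12,0) → (12,1) → (13,1) → (13,0) → (14,0) → (14,1) → (14,2) → (14,3) → (13,3) → (13,4) → (14,4) → (14,5) → (13,5) → (13,6) → (13,7) → (13,8) → (12,8) → (12,7) → (11,7) → (11,8) → (11,9) → (11,10) → (12,10) → (12,9) → (13,9) → (13,10) → (13,11) → (12,11) → (12,12) → (12,13) → (11,13) → (11,12) → (10,12) → (10,13) → (10,14) → (11,14) → (12,14) → (13,14) → (14,14)
Number of steps: 112

Solution:

┌───────────┬─────────────┬───┐
│A → → → → ↓│↱ → → → → → ↓│   │
│ ╶───┬─┐ ╷ ╵ ┌─────────┐ ├─╴ │
│     │ │ │↳ ↑│         │↓│   │
├───╴ ╵ │ └─┬─┴─┬─╴ ╷ ┌─┘ │ ╷ │
│       │   │   │   │ │↓ ↲│ │ │
├───┬───┤ ╷ ╵ ╷ │ ╶─┴─┤ ╶─┤ └─┤
│   │   │ │   │ │     │↳ ↓│   │
│ ╷ ╵ ╷ ├─┴───┘ ├───╴ └─┐ │ ╷ │
│ │   │ │       │       │↓│ │ │
│ ├───┤ │ ┌─────┤ ╶───┐ │ └─┘ │
│ │   │ │ │     │↓ ← ↰│ │↳ → ↓│
│ ╵ ╷ │ ╵ │ ╶───┤ ┌─┐ │ └─┬─╴ │
│   │ │   │     │↓│ │↑│   │↓ ↲│
├───┤ ├─┬─┴───╴ │ ╵ │ ├───┤ ╶─┤
│   │ │ │↓ ↰    │↳ ↓│↑│↓ ↰│↳ ↓│
│ ╷ │ │ ╵ ╷ ╶───┴─╴ │ ╵ ╷ └─┐ │
│ │ │ │  ↓│↑ ← ← ← ↲│↑ ↲│↑  │↓│
│ └─┤ └─┐ └───────┬─┴───┤ ╶─┘ │
│↓ ↰│   │↳ → → → ↓│     │↑ ← ↲│
│ ╷ └─┐ └─┬─┬───╴ │ ╶─┐ └─────┤
│↓│↑  │   │ │↓ ← ↲│   │  ↱ → ↓│
│ │ ╶─┴───┤ ╵ ┌───┴───┤ ╷ ╶─┐ │
│↓│↑ ↰    │↓ ↲│↱ → → ↓│ │↑ ↰│↓│
│ └─┐ ╶───┘ ┌─┘ ╶─┬─╴ ├─┴─╴ │ │
│↳ ↓│↑ ← ← ↲│  ↑ ↰│↓ ↲│↱ → ↑│↓│
├─╴ ├─────┬─┴───╴ │ ╶─┘ ┌───┤ │
│↓ ↲│  ↱ ↓│↱ → → ↑│↳ → ↑│   │↓│
│ ╶─┴─╴ ╷ ╵ ┌─────┴─────┘ ╷ ╵ │
│↳ → → ↑│↳ ↑│             │  B│
└───────┴───┴─────────────┴───┘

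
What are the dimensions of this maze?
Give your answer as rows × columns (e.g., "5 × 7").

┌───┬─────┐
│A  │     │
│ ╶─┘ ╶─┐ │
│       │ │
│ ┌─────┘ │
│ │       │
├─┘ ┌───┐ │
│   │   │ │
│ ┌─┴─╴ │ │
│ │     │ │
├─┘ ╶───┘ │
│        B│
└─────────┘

Counting the maze dimensions:
Rows (vertical): 6
Columns (horizontal): 5
Dimensions: 6 × 5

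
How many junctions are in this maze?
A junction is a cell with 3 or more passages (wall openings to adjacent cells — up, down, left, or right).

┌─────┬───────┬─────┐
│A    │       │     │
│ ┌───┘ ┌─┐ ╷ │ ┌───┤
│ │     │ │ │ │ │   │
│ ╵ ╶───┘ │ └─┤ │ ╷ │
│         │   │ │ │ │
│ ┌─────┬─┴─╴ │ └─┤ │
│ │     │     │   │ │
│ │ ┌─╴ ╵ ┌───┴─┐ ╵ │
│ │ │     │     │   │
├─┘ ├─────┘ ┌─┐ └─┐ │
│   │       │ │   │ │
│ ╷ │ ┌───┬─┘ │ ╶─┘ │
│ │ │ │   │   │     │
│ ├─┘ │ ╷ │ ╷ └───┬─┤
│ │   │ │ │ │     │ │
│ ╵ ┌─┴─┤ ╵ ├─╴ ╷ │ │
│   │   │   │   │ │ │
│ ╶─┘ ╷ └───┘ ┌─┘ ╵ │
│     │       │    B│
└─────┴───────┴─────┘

Checking each cell for number of passages:

Junctions found (3+ passages):
  (0, 5): 3 passages
  (2, 0): 3 passages
  (2, 1): 3 passages
  (4, 3): 3 passages
  (4, 9): 3 passages
  (5, 1): 3 passages
  (5, 7): 3 passages
  (6, 6): 3 passages
  (7, 7): 3 passages
  (8, 0): 3 passages
  (9, 8): 3 passages
Total junctions: 11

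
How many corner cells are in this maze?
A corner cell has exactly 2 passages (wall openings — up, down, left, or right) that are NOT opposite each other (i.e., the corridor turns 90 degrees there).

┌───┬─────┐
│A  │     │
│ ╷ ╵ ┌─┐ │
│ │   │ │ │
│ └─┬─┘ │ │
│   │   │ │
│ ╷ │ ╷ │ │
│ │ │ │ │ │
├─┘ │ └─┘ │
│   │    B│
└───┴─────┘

Counting corner cells (2 non-opposite passages):
Total corners: 11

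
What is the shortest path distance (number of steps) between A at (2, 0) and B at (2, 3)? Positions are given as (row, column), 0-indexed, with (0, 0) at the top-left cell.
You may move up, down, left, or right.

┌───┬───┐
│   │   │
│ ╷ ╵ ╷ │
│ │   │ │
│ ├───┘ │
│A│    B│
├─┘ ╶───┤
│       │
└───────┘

Finding path from (2, 0) to (2, 3):
Path: (2,0) → (1,0) → (0,0) → (0,1) → (1,1) → (1,2) → (0,2) → (0,3) → (1,3) → (2,3)
Distance: 9 steps

Solution:

┌───┬───┐
│↱ ↓│↱ ↓│
│ ╷ ╵ ╷ │
│↑│↳ ↑│↓│
│ ├───┘ │
│A│    B│
├─┘ ╶───┤
│       │
└───────┘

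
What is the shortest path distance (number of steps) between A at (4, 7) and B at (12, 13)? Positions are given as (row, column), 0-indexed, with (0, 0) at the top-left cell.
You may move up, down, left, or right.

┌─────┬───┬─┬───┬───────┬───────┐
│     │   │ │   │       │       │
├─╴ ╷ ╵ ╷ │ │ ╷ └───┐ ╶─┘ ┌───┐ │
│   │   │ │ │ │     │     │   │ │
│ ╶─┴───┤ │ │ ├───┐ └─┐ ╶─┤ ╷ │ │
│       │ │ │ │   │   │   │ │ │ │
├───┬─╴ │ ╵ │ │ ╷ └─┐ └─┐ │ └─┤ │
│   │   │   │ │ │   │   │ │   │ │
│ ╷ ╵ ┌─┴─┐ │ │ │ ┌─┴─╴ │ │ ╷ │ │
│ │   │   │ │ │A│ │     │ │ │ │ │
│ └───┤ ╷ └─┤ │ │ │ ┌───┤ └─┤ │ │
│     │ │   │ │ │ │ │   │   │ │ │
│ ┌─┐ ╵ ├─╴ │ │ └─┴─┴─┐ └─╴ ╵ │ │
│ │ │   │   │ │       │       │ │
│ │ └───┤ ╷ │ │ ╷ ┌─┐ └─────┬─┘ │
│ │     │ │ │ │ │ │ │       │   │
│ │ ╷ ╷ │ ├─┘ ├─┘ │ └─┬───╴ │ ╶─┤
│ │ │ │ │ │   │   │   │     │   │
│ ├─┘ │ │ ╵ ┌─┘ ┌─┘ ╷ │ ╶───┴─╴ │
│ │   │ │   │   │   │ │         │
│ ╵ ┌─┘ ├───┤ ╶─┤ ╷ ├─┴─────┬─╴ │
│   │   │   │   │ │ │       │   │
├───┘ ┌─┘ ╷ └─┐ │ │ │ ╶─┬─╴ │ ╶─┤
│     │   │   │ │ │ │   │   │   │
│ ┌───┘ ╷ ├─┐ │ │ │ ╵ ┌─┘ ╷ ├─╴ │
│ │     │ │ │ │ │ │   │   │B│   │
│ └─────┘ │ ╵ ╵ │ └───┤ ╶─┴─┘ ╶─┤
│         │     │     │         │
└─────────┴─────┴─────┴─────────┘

Finding path from (4, 7) to (12, 13):
Path: (4,7) → (5,7) → (6,7) → (6,8) → (6,9) → (6,10) → (7,10) → (7,11) → (7,12) → (7,13) → (8,13) → (8,12) → (8,11) → (9,11) → (9,12) → (9,13) → (9,14) → (9,15) → (10,15) → (10,14) → (11,14) → (11,15) → (12,15) → (12,14) → (13,14) → (13,13) → (13,12) → (13,11) → (12,11) → (12,12) → (11,12) → (11,13) → (12,13)
Distance: 32 steps

Solution:

┌─────┬───┬─┬───┬───────┬───────┐
│     │   │ │   │       │       │
├─╴ ╷ ╵ ╷ │ │ ╷ └───┐ ╶─┘ ┌───┐ │
│   │   │ │ │ │     │     │   │ │
│ ╶─┴───┤ │ │ ├───┐ └─┐ ╶─┤ ╷ │ │
│       │ │ │ │   │   │   │ │ │ │
├───┬─╴ │ ╵ │ │ ╷ └─┐ └─┐ │ └─┤ │
│   │   │   │ │ │   │   │ │   │ │
│ ╷ ╵ ┌─┴─┐ │ │ │ ┌─┴─╴ │ │ ╷ │ │
│ │   │   │ │ │A│ │     │ │ │ │ │
│ └───┤ ╷ └─┤ │ │ │ ┌───┤ └─┤ │ │
│     │ │   │ │↓│ │ │   │   │ │ │
│ ┌─┐ ╵ ├─╴ │ │ └─┴─┴─┐ └─╴ ╵ │ │
│ │ │   │   │ │↳ → → ↓│       │ │
│ │ └───┤ ╷ │ │ ╷ ┌─┐ └─────┬─┘ │
│ │     │ │ │ │ │ │ │↳ → → ↓│   │
│ │ ╷ ╷ │ ├─┘ ├─┘ │ └─┬───╴ │ ╶─┤
│ │ │ │ │ │   │   │   │↓ ← ↲│   │
│ ├─┘ │ │ ╵ ┌─┘ ┌─┘ ╷ │ ╶───┴─╴ │
│ │   │ │   │   │   │ │↳ → → → ↓│
│ ╵ ┌─┘ ├───┤ ╶─┤ ╷ ├─┴─────┬─╴ │
│   │   │   │   │ │ │       │↓ ↲│
├───┘ ┌─┘ ╷ └─┐ │ │ │ ╶─┬─╴ │ ╶─┤
│     │   │   │ │ │ │   │↱ ↓│↳ ↓│
│ ┌───┘ ╷ ├─┐ │ │ │ ╵ ┌─┘ ╷ ├─╴ │
│ │     │ │ │ │ │ │   │↱ ↑│B│↓ ↲│
│ └─────┘ │ ╵ ╵ │ └───┤ ╶─┴─┘ ╶─┤
│         │     │     │↑ ← ← ↲  │
└─────────┴─────┴─────┴─────────┘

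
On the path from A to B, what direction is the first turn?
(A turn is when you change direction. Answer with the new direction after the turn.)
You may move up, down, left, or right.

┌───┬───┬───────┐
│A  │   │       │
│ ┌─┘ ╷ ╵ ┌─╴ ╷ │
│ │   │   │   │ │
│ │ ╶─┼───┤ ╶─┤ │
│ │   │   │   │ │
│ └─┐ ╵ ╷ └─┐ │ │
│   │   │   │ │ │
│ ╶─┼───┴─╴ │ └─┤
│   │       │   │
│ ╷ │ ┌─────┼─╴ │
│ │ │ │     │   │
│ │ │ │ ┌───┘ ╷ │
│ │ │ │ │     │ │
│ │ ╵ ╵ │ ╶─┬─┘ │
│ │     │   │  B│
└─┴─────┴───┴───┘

Directions: down, down, down, down, right, down, down, down, right, up, up, up, right, right, right, up, left, up, left, down, left, up, left, up, right, up, right, down, right, up, right, right, down, left, down, right, down, down, right, down, down, down
First turn direction: right

Solution:

┌───┬───┬───────┐
│A  │↱ ↓│↱ → ↓  │
│ ┌─┘ ╷ ╵ ┌─╴ ╷ │
│↓│↱ ↑│↳ ↑│↓ ↲│ │
│ │ ╶─┼───┤ ╶─┤ │
│↓│↑ ↰│↓ ↰│↳ ↓│ │
│ └─┐ ╵ ╷ └─┐ │ │
│↓  │↑ ↲│↑ ↰│↓│ │
│ ╶─┼───┴─╴ │ └─┤
│↳ ↓│↱ → → ↑│↳ ↓│
│ ╷ │ ┌─────┼─╴ │
│ │↓│↑│     │  ↓│
│ │ │ │ ┌───┘ ╷ │
│ │↓│↑│ │     │↓│
│ │ ╵ ╵ │ ╶─┬─┘ │
│ │↳ ↑  │   │  B│
└─┴─────┴───┴───┘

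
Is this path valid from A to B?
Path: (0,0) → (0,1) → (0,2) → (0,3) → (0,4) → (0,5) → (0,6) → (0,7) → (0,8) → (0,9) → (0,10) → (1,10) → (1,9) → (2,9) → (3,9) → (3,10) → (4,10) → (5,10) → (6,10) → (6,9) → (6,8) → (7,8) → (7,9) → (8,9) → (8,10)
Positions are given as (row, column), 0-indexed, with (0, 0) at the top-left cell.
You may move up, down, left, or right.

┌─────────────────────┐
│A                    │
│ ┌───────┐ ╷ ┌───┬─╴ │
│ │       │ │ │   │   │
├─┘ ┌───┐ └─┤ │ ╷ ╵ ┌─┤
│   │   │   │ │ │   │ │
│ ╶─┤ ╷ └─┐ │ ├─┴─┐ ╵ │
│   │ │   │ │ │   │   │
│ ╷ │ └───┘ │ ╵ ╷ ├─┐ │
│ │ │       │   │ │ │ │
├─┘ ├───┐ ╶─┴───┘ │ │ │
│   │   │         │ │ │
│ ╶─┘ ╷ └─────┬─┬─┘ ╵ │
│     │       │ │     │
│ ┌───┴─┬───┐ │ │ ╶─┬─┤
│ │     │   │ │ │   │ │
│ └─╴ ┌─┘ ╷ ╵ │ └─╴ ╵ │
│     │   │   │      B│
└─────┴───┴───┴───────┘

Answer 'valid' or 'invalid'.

Checking path validity:
Result: All consecutive moves are passable.

valid

Correct solution:

┌─────────────────────┐
│A → → → → → → → → → ↓│
│ ┌───────┐ ╷ ┌───┬─╴ │
│ │       │ │ │   │↓ ↲│
├─┘ ┌───┐ └─┤ │ ╷ ╵ ┌─┤
│   │   │   │ │ │  ↓│ │
│ ╶─┤ ╷ └─┐ │ ├─┴─┐ ╵ │
│   │ │   │ │ │   │↳ ↓│
│ ╷ │ └───┘ │ ╵ ╷ ├─┐ │
│ │ │       │   │ │ │↓│
├─┘ ├───┐ ╶─┴───┘ │ │ │
│   │   │         │ │↓│
│ ╶─┘ ╷ └─────┬─┬─┘ ╵ │
│     │       │ │↓ ← ↲│
│ ┌───┴─┬───┐ │ │ ╶─┬─┤
│ │     │   │ │ │↳ ↓│ │
│ └─╴ ┌─┘ ╷ ╵ │ └─╴ ╵ │
│     │   │   │    ↳ B│
└─────┴───┴───┴───────┘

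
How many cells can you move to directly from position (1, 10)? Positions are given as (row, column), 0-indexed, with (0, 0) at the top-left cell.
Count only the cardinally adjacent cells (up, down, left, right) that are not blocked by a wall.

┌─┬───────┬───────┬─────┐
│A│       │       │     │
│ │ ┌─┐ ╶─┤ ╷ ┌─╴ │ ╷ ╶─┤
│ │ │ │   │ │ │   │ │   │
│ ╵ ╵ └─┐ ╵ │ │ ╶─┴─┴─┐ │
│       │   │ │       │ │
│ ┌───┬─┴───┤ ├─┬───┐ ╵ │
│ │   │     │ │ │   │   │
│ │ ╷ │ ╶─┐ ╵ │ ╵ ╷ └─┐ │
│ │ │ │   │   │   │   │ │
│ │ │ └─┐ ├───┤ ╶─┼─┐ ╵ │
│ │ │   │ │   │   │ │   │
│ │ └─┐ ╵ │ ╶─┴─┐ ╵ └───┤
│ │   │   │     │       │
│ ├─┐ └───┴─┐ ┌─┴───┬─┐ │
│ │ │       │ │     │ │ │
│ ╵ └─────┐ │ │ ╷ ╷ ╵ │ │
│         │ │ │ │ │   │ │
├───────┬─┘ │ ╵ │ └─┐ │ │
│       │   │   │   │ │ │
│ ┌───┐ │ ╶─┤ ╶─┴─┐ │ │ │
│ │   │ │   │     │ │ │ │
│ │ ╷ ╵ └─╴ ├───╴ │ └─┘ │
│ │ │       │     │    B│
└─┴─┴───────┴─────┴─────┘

Checking passable neighbors of (1, 10):
Neighbors: (0, 10), (1, 11)
Count: 2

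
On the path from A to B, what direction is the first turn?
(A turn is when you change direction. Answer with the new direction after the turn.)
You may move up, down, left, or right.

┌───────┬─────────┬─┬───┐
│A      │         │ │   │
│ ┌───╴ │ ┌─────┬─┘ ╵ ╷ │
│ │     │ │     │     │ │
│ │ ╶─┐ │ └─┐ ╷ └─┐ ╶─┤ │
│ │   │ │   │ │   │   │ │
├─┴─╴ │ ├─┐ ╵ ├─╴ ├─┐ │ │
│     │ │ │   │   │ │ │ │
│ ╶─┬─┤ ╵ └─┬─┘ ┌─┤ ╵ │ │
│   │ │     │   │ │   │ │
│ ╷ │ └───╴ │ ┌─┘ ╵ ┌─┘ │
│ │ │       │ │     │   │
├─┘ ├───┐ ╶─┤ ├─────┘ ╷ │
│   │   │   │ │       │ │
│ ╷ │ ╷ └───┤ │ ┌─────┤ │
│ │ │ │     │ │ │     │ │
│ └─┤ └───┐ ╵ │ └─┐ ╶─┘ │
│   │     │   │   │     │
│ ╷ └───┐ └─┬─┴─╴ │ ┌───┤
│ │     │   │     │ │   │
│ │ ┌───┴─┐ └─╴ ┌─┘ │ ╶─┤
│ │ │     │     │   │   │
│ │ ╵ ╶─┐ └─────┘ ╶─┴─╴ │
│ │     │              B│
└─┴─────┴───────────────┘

Directions: right, right, right, down, left, left, down, right, down, left, left, down, right, down, down, left, down, down, right, down, down, down, right, up, right, right, down, right, right, right, right, right, right, right
First turn direction: down

Solution:

┌───────┬─────────┬─┬───┐
│A → → ↓│         │ │   │
│ ┌───╴ │ ┌─────┬─┘ ╵ ╷ │
│ │↓ ← ↲│ │     │     │ │
│ │ ╶─┐ │ └─┐ ╷ └─┐ ╶─┤ │
│ │↳ ↓│ │   │ │   │   │ │
├─┴─╴ │ ├─┐ ╵ ├─╴ ├─┐ │ │
│↓ ← ↲│ │ │   │   │ │ │ │
│ ╶─┬─┤ ╵ └─┬─┘ ┌─┤ ╵ │ │
│↳ ↓│ │     │   │ │   │ │
│ ╷ │ └───╴ │ ┌─┘ ╵ ┌─┘ │
│ │↓│       │ │     │   │
├─┘ ├───┐ ╶─┤ ├─────┘ ╷ │
│↓ ↲│   │   │ │       │ │
│ ╷ │ ╷ └───┤ │ ┌─────┤ │
│↓│ │ │     │ │ │     │ │
│ └─┤ └───┐ ╵ │ └─┐ ╶─┘ │
│↳ ↓│     │   │   │     │
│ ╷ └───┐ └─┬─┴─╴ │ ┌───┤
│ │↓    │   │     │ │   │
│ │ ┌───┴─┐ └─╴ ┌─┘ │ ╶─┤
│ │↓│↱ → ↓│     │   │   │
│ │ ╵ ╶─┐ └─────┘ ╶─┴─╴ │
│ │↳ ↑  │↳ → → → → → → B│
└─┴─────┴───────────────┘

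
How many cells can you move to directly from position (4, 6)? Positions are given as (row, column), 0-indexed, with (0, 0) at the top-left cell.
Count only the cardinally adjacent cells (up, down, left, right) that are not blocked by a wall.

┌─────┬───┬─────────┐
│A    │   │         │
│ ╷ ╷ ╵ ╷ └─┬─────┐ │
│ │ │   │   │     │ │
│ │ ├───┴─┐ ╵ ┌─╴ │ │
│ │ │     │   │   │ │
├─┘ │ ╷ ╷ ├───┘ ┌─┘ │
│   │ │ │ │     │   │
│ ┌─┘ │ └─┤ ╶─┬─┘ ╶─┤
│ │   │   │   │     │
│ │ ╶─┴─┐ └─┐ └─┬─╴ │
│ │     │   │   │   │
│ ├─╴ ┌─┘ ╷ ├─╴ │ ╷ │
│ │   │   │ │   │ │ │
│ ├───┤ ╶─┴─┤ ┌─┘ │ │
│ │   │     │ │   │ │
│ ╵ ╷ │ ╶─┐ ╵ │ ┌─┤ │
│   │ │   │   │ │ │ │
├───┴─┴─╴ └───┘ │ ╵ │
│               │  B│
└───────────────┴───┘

Checking passable neighbors of (4, 6):
Neighbors: (5, 6), (4, 5)
Count: 2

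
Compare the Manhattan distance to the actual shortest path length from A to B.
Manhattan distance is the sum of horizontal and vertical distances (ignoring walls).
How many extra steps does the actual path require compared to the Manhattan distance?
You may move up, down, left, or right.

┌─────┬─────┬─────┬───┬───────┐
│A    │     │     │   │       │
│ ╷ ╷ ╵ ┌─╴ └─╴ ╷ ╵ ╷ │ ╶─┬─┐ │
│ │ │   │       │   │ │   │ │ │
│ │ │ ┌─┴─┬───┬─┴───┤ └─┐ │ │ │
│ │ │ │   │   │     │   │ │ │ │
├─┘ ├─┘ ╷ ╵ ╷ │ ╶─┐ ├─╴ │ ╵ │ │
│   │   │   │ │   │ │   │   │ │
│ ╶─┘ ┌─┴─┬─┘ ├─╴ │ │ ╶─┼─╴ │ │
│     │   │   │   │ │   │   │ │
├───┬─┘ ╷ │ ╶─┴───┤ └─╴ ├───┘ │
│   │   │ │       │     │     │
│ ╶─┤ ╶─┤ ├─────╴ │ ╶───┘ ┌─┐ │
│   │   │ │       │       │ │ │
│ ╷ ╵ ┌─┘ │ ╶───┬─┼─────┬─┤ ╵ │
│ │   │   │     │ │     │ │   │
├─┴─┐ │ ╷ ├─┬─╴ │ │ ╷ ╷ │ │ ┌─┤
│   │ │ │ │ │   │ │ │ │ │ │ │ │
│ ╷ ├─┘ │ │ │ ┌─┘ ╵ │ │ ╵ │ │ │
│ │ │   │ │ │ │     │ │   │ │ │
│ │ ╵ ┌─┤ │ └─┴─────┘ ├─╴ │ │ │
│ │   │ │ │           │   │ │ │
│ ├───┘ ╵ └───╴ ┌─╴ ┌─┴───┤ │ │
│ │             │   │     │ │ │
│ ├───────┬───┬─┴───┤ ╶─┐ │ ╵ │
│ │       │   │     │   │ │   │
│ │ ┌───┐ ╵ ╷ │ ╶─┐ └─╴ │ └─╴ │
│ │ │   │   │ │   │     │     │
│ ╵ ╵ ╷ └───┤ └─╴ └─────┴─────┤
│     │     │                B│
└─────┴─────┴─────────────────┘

Manhattan distance: |14 - 0| + |14 - 0| = 28
Actual path length: 66
Extra steps: 66 - 28 = 38

Solution:

┌─────┬─────┬─────┬───┬───────┐
│A → ↓│↱ → ↓│  ↱ ↓│↱ ↓│       │
│ ╷ ╷ ╵ ┌─╴ └─╴ ╷ ╵ ╷ │ ╶─┬─┐ │
│ │ │↳ ↑│  ↳ → ↑│↳ ↑│↓│   │ │ │
│ │ │ ┌─┴─┬───┬─┴───┤ └─┐ │ │ │
│ │ │ │   │   │     │↳ ↓│ │ │ │
├─┘ ├─┘ ╷ ╵ ╷ │ ╶─┐ ├─╴ │ ╵ │ │
│   │   │   │ │   │ │↓ ↲│   │ │
│ ╶─┘ ┌─┴─┬─┘ ├─╴ │ │ ╶─┼─╴ │ │
│     │   │   │   │ │↳ ↓│   │ │
├───┬─┘ ╷ │ ╶─┴───┤ └─╴ ├───┘ │
│   │   │ │       │↓ ← ↲│↱ → ↓│
│ ╶─┤ ╶─┤ ├─────╴ │ ╶───┘ ┌─┐ │
│   │   │ │       │↳ → → ↑│ │↓│
│ ╷ ╵ ┌─┘ │ ╶───┬─┼─────┬─┤ ╵ │
│ │   │   │     │ │     │ │↓ ↲│
├─┴─┐ │ ╷ ├─┬─╴ │ │ ╷ ╷ │ │ ┌─┤
│   │ │ │ │ │   │ │ │ │ │ │↓│ │
│ ╷ ├─┘ │ │ │ ┌─┘ ╵ │ │ ╵ │ │ │
│ │ │   │ │ │ │     │ │   │↓│ │
│ │ ╵ ┌─┤ │ └─┴─────┘ ├─╴ │ │ │
│ │   │ │ │           │   │↓│ │
│ ├───┘ ╵ └───╴ ┌─╴ ┌─┴───┤ │ │
│ │             │   │↓ ← ↰│↓│ │
│ ├───────┬───┬─┴───┤ ╶─┐ │ ╵ │
│ │       │   │↓ ← ↰│↳ ↓│↑│↳ ↓│
│ │ ┌───┐ ╵ ╷ │ ╶─┐ └─╴ │ └─╴ │
│ │ │   │   │ │↳ ↓│↑ ← ↲│↑ ← ↲│
│ ╵ ╵ ╷ └───┤ └─╴ └─────┴─────┤
│     │     │    ↳ → → → → → B│
└─────┴─────┴─────────────────┘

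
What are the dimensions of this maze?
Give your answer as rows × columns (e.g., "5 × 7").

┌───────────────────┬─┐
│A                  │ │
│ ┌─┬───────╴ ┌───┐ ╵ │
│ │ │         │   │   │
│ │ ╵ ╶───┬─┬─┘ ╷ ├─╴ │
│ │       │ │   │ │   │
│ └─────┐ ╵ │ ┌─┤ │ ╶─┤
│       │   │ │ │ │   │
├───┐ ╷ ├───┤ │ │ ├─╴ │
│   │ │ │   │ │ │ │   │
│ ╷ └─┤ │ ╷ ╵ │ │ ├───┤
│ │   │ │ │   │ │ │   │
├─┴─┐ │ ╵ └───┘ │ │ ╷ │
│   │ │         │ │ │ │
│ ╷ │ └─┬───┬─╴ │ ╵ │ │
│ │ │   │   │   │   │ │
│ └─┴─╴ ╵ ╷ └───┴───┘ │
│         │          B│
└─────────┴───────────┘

Counting the maze dimensions:
Rows (vertical): 9
Columns (horizontal): 11
Dimensions: 9 × 11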